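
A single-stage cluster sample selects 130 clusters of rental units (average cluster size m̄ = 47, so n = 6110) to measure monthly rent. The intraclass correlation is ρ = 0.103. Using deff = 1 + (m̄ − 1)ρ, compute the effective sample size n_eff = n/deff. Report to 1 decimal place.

deff = 1 + (47 − 1)·0.103 = 1 + 4.738 = 5.738.
n_eff = 6110 / 5.738 = 1064.8.

1064.8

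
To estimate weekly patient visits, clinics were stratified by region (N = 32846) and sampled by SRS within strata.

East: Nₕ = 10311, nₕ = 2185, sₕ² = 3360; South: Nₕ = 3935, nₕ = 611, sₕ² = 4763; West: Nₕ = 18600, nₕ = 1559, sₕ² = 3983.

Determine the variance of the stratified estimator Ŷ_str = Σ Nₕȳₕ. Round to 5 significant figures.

1.0406 × 10^9

Var(Ŷ_str) = Σₕ Nₕ²(1 − fₕ)sₕ²/nₕ.
East: 10311²·(1 − 2185/10311)·3360/2185 = 1.2884437 × 10^8.
South: 3935²·(1 − 611/3935)·4763/611 = 1.0196359 × 10^8.
West: 18600²·(1 − 1559/18600)·3983/1559 = 8.0978963 × 10^8.
Sum = 1.0405976 × 10^9.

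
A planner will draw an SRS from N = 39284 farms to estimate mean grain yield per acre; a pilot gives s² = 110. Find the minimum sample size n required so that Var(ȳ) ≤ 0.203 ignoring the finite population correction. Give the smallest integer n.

Without fpc, n₀ = s²/D = 110/0.203 = 541.8719.
Rounding up, n = 542.

542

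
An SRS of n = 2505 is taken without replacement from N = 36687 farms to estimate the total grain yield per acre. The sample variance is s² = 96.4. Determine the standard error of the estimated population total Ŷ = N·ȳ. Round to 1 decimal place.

6946.9

Var(Ŷ) = N²·Var(ȳ) = N²·(1 − n/N)·s²/n.
f = 2505/36687 = 0.06828032; Var(ȳ) = 0.93171968·96.4/2505 = 0.0358554.
Var(Ŷ) = 36687² · 0.0358554 = 4.8259073 × 10^7.
SE(Ŷ) = √(4.8259073 × 10^7) = 6946.9.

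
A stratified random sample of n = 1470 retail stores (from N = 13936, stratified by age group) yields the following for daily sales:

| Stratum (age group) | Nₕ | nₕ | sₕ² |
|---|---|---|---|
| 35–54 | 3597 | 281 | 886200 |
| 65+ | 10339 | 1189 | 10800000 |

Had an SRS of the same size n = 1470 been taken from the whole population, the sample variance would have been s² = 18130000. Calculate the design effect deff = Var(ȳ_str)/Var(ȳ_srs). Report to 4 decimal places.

0.4186

Var(ȳ_str) = Σ Wₕ²(1−fₕ)sₕ²/nₕ with Wₕ = Nₕ/13936:
  35–54: (3597/13936)²·(1−281/3597)·886200/281 = 193.68862
  65+: (10339/13936)²·(1−1189/10339)·10800000/1189 = 4424.5108
  → Var(ȳ_str) = 4618.1994.
Var(ȳ_srs) = (1 − 1470/13936)·18130000/1470 = 11032.386.
deff = 4618.1994 / 11032.386 = 0.4186.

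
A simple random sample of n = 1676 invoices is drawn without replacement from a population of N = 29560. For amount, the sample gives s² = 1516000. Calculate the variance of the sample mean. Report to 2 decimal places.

Under SRS without replacement, Var(ȳ) = (1 − f)·s²/n with f = n/N = 1676/29560 = 0.05669824.
Var(ȳ) = (1 − 0.05669824)·1516000/1676 = 0.94330176·904.53461 = 853.24909.

853.25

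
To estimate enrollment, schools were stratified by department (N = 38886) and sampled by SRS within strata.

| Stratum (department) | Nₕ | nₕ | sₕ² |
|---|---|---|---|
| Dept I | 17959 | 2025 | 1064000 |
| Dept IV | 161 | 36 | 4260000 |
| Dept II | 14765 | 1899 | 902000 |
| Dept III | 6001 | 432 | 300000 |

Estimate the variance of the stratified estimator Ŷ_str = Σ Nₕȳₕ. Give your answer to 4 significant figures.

2.662 × 10^11

Var(Ŷ_str) = Σₕ Nₕ²(1 − fₕ)sₕ²/nₕ.
Dept I: 17959²·(1 − 2025/17959)·1064000/2025 = 1.5035697 × 10^11.
Dept IV: 161²·(1 − 36/161)·4260000/36 = 2.3814583 × 10^9.
Dept II: 14765²·(1 − 1899/14765)·902000/1899 = 9.0231582 × 10^10.
Dept III: 6001²·(1 − 432/6001)·300000/432 = 2.3208034 × 10^10.
Sum = 2.6617804 × 10^11.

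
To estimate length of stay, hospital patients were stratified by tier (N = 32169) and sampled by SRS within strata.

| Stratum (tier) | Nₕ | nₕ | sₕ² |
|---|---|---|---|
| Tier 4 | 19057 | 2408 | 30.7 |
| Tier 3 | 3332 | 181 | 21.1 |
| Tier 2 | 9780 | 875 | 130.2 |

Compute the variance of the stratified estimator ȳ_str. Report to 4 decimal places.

Var(ȳ_str) = Σₕ Wₕ²(1 − fₕ)sₕ²/nₕ with Wₕ = Nₕ/N, N = 32169.
Tier 4: Wₕ = 0.59240262; term = 0.59240262²·(1 − 0.12635777)·30.7/2408 = 0.0039088541.
Tier 3: Wₕ = 0.10357798; term = 0.10357798²·(1 − 0.05432173)·21.1/181 = 0.0011827206.
Tier 2: Wₕ = 0.30401940; term = 0.30401940²·(1 − 0.08946830)·130.2/875 = 0.012522775.
Sum = 0.01761435.

0.0176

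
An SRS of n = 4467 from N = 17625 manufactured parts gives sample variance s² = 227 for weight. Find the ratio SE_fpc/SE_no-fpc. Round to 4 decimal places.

0.8640

f = n/N = 4467/17625 = 0.25344681.
SE_no-fpc = √(s²/n) = 0.22542649; SE_fpc = √((1−f)s²/n) = 0.19477595.
Ratio = √(1−f) = 0.86403310.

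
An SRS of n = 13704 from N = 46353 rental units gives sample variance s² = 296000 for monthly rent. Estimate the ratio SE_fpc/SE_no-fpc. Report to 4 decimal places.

0.8393

f = n/N = 13704/46353 = 0.29564429.
SE_no-fpc = √(s²/n) = 4.6475298; SE_fpc = √((1−f)s²/n) = 3.9004813.
Ratio = √(1−f) = 0.83925902.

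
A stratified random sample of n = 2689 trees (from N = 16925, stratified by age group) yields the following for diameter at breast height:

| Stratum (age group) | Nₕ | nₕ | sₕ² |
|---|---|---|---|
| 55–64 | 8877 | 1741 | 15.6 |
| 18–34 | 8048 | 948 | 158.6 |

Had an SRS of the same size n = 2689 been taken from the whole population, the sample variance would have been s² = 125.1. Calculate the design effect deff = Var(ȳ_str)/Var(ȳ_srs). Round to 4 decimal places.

0.9035

Var(ȳ_str) = Σ Wₕ²(1−fₕ)sₕ²/nₕ with Wₕ = Nₕ/16925:
  55–64: (8877/16925)²·(1−1741/8877)·15.6/1741 = 0.0019814793
  18–34: (8048/16925)²·(1−948/8048)·158.6/948 = 0.033372121
  → Var(ȳ_str) = 0.0353536.
Var(ȳ_srs) = (1 − 2689/16925)·125.1/2689 = 0.039131438.
deff = 0.0353536 / 0.039131438 = 0.9035.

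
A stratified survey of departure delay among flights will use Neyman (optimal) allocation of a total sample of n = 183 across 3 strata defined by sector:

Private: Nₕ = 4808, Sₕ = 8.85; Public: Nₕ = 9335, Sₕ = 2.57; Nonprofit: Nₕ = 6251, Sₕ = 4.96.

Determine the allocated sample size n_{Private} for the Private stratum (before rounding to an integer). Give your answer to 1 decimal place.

Neyman allocation: nₕ = n·NₕSₕ / Σⱼ NⱼSⱼ.
Σ NⱼSⱼ = 4808·8.85 + 9335·2.57 + 6251·4.96 = 97546.71.
n_{Private} = 183·4808·8.85 / 97546.71 = 79.8.

79.8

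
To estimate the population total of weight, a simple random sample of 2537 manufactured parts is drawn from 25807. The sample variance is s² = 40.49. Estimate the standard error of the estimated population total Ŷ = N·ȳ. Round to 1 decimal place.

Var(Ŷ) = N²·Var(ȳ) = N²·(1 − n/N)·s²/n.
f = 2537/25807 = 0.09830666; Var(ȳ) = 0.90169334·40.49/2537 = 0.014390841.
Var(Ŷ) = 25807² · 0.014390841 = 9.5843181 × 10^6.
SE(Ŷ) = √(9.5843181 × 10^6) = 3095.9.

3095.9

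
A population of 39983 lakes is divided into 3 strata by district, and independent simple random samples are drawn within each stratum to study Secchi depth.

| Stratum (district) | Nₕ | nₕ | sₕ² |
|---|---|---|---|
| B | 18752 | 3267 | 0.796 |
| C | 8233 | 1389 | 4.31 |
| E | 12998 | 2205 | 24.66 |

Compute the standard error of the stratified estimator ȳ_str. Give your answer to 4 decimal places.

Var(ȳ_str) = Σₕ Wₕ²(1 − fₕ)sₕ²/nₕ with Wₕ = Nₕ/N, N = 39983.
B: Wₕ = 0.46899932; term = 0.46899932²·(1 − 0.17422142)·0.796/3267 = 4.4255982 × 10^-5.
C: Wₕ = 0.20591251; term = 0.20591251²·(1 − 0.16871128)·4.31/1389 = 1.0936853 × 10^-4.
E: Wₕ = 0.32508816; term = 0.32508816²·(1 − 0.16964148)·24.66/2205 = 9.8141442 × 10^-4.
Sum = 0.0011350389.
SE = √(0.0011350389) = 0.0337.

0.0337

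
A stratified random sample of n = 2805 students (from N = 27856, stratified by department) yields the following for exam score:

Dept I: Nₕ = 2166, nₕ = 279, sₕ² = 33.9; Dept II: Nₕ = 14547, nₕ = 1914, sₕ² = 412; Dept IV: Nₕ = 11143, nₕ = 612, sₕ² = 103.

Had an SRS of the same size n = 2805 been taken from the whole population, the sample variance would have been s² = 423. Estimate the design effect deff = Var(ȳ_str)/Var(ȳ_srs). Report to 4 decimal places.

0.5683

Var(ȳ_str) = Σ Wₕ²(1−fₕ)sₕ²/nₕ with Wₕ = Nₕ/27856:
  Dept I: (2166/27856)²·(1−279/2166)·33.9/279 = 6.4001233 × 10^-4
  Dept II: (14547/27856)²·(1−1914/14547)·412/1914 = 0.050979751
  Dept IV: (11143/27856)²·(1−612/11143)·103/612 = 0.02545189
  → Var(ȳ_str) = 0.077071653.
Var(ȳ_srs) = (1 − 2805/27856)·423/2805 = 0.1356169.
deff = 0.077071653 / 0.1356169 = 0.5683.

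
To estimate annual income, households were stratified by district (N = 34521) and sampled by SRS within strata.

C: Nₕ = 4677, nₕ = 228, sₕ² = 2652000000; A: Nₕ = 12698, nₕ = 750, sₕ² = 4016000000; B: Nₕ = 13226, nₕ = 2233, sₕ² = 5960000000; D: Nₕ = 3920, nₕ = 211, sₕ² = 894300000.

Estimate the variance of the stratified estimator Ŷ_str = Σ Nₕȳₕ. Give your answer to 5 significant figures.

1.5041 × 10^15

Var(Ŷ_str) = Σₕ Nₕ²(1 − fₕ)sₕ²/nₕ.
C: 4677²·(1 − 228/4677)·2652000000/228 = 2.4202958 × 10^14.
A: 12698²·(1 − 750/12698)·4016000000/750 = 8.1238702 × 10^14.
B: 13226²·(1 − 2233/13226)·5960000000/2233 = 3.8806304 × 10^14.
D: 3920²·(1 − 211/3920)·894300000/211 = 6.1623119 × 10^13.
Sum = 1.5041028 × 10^15.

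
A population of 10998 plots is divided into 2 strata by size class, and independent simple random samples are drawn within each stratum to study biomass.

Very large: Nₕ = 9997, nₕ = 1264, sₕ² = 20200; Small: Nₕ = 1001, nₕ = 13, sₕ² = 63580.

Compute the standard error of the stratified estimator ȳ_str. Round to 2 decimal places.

7.18

Var(ȳ_str) = Σₕ Wₕ²(1 − fₕ)sₕ²/nₕ with Wₕ = Nₕ/N, N = 10998.
Very large: Wₕ = 0.90898345; term = 0.90898345²·(1 − 0.12643793)·20200/1264 = 11.534799.
Small: Wₕ = 0.09101655; term = 0.09101655²·(1 − 0.01298701)·63580/13 = 39.98902.
Sum = 51.523819.
SE = √(51.523819) = 7.18.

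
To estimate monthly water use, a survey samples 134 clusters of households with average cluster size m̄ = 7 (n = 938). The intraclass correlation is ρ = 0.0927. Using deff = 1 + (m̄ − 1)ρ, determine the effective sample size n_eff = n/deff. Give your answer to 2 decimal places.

602.75

deff = 1 + (7 − 1)·0.0927 = 1 + 0.5562 = 1.5562.
n_eff = 938 / 1.5562 = 602.75.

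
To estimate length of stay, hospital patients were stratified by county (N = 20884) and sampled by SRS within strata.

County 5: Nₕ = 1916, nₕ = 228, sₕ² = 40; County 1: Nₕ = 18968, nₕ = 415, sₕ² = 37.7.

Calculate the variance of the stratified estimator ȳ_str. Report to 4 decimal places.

0.0746

Var(ȳ_str) = Σₕ Wₕ²(1 − fₕ)sₕ²/nₕ with Wₕ = Nₕ/N, N = 20884.
County 5: Wₕ = 0.09174488; term = 0.09174488²·(1 − 0.11899791)·40/228 = 0.0013009653.
County 1: Wₕ = 0.90825512; term = 0.90825512²·(1 − 0.02187895)·37.7/415 = 0.073299594.
Sum = 0.074600559.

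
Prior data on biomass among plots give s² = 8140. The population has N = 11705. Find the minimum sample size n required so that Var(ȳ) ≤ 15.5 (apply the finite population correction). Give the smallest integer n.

Without fpc, n₀ = s²/D = 8140/15.5 = 525.1613.
With fpc, (1 − n/N)·s²/n ≤ D requires n ≥ n₀/(1 + n₀/N) = 525.1613/(1 + 525.1613/11705) = 502.6110.
Rounding up, n = 503.

503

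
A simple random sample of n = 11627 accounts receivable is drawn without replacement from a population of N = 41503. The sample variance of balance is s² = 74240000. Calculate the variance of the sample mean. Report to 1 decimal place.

Under SRS without replacement, Var(ȳ) = (1 − f)·s²/n with f = n/N = 11627/41503 = 0.28014842.
Var(ȳ) = (1 − 0.28014842)·74240000/11627 = 0.71985158·6385.138 = 4596.3517.

4596.4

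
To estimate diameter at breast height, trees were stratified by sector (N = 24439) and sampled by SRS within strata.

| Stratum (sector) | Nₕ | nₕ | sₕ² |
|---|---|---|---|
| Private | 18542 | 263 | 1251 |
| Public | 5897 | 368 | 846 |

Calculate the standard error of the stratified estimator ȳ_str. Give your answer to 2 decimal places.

Var(ȳ_str) = Σₕ Wₕ²(1 − fₕ)sₕ²/nₕ with Wₕ = Nₕ/N, N = 24439.
Private: Wₕ = 0.75870535; term = 0.75870535²·(1 − 0.01418401)·1251/263 = 2.6992537.
Public: Wₕ = 0.24129465; term = 0.24129465²·(1 − 0.06240461)·846/368 = 0.12549702.
Sum = 2.8247507.
SE = √(2.8247507) = 1.68.

1.68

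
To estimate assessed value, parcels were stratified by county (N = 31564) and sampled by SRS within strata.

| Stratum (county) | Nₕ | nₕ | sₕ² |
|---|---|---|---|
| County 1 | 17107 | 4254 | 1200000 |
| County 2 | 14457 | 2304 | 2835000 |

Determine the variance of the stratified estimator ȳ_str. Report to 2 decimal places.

279.25

Var(ȳ_str) = Σₕ Wₕ²(1 − fₕ)sₕ²/nₕ with Wₕ = Nₕ/N, N = 31564.
County 1: Wₕ = 0.54197820; term = 0.54197820²·(1 − 0.24867014)·1200000/4254 = 62.255547.
County 2: Wₕ = 0.45802180; term = 0.45802180²·(1 − 0.15936916)·2835000/2304 = 216.99424.
Sum = 279.24979.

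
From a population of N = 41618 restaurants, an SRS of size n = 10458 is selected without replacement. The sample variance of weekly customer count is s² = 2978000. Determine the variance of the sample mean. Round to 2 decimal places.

213.20

Under SRS without replacement, Var(ȳ) = (1 − f)·s²/n with f = n/N = 10458/41618 = 0.25128550.
Var(ȳ) = (1 − 0.25128550)·2978000/10458 = 0.74871450·284.75808 = 213.2025.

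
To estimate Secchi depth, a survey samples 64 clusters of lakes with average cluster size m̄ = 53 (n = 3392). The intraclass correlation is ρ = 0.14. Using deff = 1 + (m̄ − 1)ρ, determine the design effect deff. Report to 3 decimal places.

8.280

deff = 1 + (53 − 1)·0.14 = 1 + 7.28 = 8.28.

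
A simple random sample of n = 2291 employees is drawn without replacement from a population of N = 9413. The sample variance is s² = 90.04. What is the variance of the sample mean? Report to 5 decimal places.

Under SRS without replacement, Var(ȳ) = (1 − f)·s²/n with f = n/N = 2291/9413 = 0.24338681.
Var(ȳ) = (1 − 0.24338681)·90.04/2291 = 0.75661319·0.039301615 = 0.02973612.

0.02974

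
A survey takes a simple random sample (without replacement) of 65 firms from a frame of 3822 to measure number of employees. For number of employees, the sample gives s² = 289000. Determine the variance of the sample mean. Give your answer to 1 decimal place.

Under SRS without replacement, Var(ȳ) = (1 − f)·s²/n with f = n/N = 65/3822 = 0.01700680.
Var(ȳ) = (1 − 0.01700680)·289000/65 = 0.98299320·4446.1538 = 4370.539.

4370.5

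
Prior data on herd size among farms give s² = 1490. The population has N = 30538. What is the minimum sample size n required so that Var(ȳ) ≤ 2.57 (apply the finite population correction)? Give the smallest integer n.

569

Without fpc, n₀ = s²/D = 1490/2.57 = 579.7665.
With fpc, (1 − n/N)·s²/n ≤ D requires n ≥ n₀/(1 + n₀/N) = 579.7665/(1 + 579.7665/30538) = 568.9647.
Rounding up, n = 569.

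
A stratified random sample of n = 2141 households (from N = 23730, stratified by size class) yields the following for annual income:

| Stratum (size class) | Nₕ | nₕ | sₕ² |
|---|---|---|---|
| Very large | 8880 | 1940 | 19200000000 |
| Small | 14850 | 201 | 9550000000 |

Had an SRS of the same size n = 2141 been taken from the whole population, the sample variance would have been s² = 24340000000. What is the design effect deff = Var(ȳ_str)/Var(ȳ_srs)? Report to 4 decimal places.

Var(ȳ_str) = Σ Wₕ²(1−fₕ)sₕ²/nₕ with Wₕ = Nₕ/23730:
  Very large: (8880/23730)²·(1−1940/8880)·19200000000/1940 = 1.0831197 × 10^6
  Small: (14850/23730)²·(1−201/14850)·9550000000/201 = 1.8354657 × 10^7
  → Var(ȳ_str) = 1.9437777 × 10^7.
Var(ȳ_srs) = (1 − 2141/23730)·24340000000/2141 = 1.0342814 × 10^7.
deff = (1.9437777 × 10^7) / (1.0342814 × 10^7) = 1.8794.

1.8794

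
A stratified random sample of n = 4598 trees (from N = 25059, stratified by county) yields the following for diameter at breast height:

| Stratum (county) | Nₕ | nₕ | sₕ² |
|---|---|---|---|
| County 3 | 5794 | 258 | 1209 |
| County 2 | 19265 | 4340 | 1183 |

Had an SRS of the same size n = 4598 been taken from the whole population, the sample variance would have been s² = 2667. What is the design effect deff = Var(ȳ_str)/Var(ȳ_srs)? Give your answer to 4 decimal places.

0.7689

Var(ȳ_str) = Σ Wₕ²(1−fₕ)sₕ²/nₕ with Wₕ = Nₕ/25059:
  County 3: (5794/25059)²·(1−258/5794)·1209/258 = 0.23936117
  County 2: (19265/25059)²·(1−4340/19265)·1183/4340 = 0.12481043
  → Var(ȳ_str) = 0.3641716.
Var(ȳ_srs) = (1 − 4598/25059)·2667/4598 = 0.47360597.
deff = 0.3641716 / 0.47360597 = 0.7689.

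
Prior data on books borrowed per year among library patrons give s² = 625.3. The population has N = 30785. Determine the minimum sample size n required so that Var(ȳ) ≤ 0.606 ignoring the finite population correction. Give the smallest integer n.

1032

Without fpc, n₀ = s²/D = 625.3/0.606 = 1031.8482.
Rounding up, n = 1032.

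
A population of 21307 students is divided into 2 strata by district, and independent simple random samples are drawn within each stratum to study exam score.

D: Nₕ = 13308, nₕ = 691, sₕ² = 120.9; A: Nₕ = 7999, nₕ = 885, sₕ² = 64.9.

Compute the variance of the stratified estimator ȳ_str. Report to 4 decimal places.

0.0739

Var(ȳ_str) = Σₕ Wₕ²(1 − fₕ)sₕ²/nₕ with Wₕ = Nₕ/N, N = 21307.
D: Wₕ = 0.62458347; term = 0.62458347²·(1 − 0.05192365)·120.9/691 = 0.064710169.
A: Wₕ = 0.37541653; term = 0.37541653²·(1 − 0.11063883)·64.9/885 = 0.0091919229.
Sum = 0.073902092.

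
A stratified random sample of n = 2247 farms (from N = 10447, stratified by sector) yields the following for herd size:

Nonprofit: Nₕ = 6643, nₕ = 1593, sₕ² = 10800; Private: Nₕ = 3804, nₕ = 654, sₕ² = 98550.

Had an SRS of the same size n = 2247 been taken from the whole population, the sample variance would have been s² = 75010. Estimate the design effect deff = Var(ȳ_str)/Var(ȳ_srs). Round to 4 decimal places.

Var(ȳ_str) = Σ Wₕ²(1−fₕ)sₕ²/nₕ with Wₕ = Nₕ/10447:
  Nonprofit: (6643/10447)²·(1−1593/6643)·10800/1593 = 2.083917
  Private: (3804/10447)²·(1−654/3804)·98550/654 = 16.544237
  → Var(ȳ_str) = 18.628154.
Var(ȳ_srs) = (1 − 2247/10447)·75010/2247 = 26.202236.
deff = 18.628154 / 26.202236 = 0.7109.

0.7109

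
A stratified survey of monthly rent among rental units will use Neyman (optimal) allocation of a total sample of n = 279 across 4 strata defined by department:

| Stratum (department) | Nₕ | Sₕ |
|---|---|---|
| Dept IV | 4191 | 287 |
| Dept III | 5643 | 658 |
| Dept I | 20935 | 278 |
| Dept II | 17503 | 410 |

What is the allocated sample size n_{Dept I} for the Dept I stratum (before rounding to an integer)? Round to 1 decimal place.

Neyman allocation: nₕ = n·NₕSₕ / Σⱼ NⱼSⱼ.
Σ NⱼSⱼ = 4191·287 + 5643·658 + 20935·278 + 17503·410 = 1.7912071 × 10^7.
n_{Dept I} = 279·20935·278 / (1.7912071 × 10^7) = 90.7.

90.7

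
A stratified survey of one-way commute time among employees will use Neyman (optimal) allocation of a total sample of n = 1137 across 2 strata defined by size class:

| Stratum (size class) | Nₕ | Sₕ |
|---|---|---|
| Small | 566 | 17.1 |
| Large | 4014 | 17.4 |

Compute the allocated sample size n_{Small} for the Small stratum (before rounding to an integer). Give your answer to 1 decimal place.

138.4

Neyman allocation: nₕ = n·NₕSₕ / Σⱼ NⱼSⱼ.
Σ NⱼSⱼ = 566·17.1 + 4014·17.4 = 79522.2.
n_{Small} = 1137·566·17.1 / 79522.2 = 138.4.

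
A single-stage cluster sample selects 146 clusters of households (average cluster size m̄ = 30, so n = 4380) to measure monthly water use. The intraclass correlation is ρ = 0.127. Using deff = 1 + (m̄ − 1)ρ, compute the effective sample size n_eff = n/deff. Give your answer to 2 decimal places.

deff = 1 + (30 − 1)·0.127 = 1 + 3.683 = 4.683.
n_eff = 4380 / 4.683 = 935.30.

935.30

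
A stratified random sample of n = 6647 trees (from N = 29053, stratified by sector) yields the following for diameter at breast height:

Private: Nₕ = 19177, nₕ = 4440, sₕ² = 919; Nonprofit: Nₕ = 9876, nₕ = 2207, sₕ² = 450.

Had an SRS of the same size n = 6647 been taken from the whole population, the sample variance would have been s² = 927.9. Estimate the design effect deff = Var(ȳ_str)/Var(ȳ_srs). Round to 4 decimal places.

Var(ȳ_str) = Σ Wₕ²(1−fₕ)sₕ²/nₕ with Wₕ = Nₕ/29053:
  Private: (19177/29053)²·(1−4440/19177)·919/4440 = 0.069301131
  Nonprofit: (9876/29053)²·(1−2207/9876)·450/2207 = 0.018295658
  → Var(ȳ_str) = 0.087596789.
Var(ȳ_srs) = (1 − 6647/29053)·927.9/6647 = 0.10765863.
deff = 0.087596789 / 0.10765863 = 0.8137.

0.8137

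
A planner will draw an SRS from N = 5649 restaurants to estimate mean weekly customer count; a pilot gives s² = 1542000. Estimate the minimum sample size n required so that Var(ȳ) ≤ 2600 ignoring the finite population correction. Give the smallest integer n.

Without fpc, n₀ = s²/D = 1542000/2600 = 593.0769.
Rounding up, n = 594.

594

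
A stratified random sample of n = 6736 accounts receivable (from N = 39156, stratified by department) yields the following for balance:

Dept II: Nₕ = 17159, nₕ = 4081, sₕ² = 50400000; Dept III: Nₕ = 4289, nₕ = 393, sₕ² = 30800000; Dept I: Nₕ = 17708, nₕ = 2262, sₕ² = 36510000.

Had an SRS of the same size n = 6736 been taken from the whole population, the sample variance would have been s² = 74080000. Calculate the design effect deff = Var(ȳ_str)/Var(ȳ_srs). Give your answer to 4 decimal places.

0.6085

Var(ȳ_str) = Σ Wₕ²(1−fₕ)sₕ²/nₕ with Wₕ = Nₕ/39156:
  Dept II: (17159/39156)²·(1−4081/17159)·50400000/4081 = 1807.5928
  Dept III: (4289/39156)²·(1−393/4289)·30800000/393 = 854.15467
  Dept I: (17708/39156)²·(1−2262/17708)·36510000/2262 = 2879.4407
  → Var(ȳ_str) = 5541.1882.
Var(ȳ_srs) = (1 − 6736/39156)·74080000/6736 = 9105.7052.
deff = 5541.1882 / 9105.7052 = 0.6085.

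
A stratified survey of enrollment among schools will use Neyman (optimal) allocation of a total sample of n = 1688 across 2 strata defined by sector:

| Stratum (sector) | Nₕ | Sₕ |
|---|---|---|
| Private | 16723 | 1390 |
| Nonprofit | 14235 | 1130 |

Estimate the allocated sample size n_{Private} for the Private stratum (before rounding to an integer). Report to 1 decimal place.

Neyman allocation: nₕ = n·NₕSₕ / Σⱼ NⱼSⱼ.
Σ NⱼSⱼ = 16723·1390 + 14235·1130 = 3.933052 × 10^7.
n_{Private} = 1688·16723·1390 / (3.933052 × 10^7) = 997.6.

997.6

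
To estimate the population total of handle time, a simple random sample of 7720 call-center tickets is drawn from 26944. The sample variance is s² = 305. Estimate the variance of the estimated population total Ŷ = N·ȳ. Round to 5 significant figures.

Var(Ŷ) = N²·Var(ȳ) = N²·(1 − n/N)·s²/n.
f = 7720/26944 = 0.28652019; Var(ȳ) = 0.71347981·305/7720 = 0.028187998.
Var(Ŷ) = 26944² · 0.028187998 = 2.0463898 × 10^7.

2.0464 × 10^7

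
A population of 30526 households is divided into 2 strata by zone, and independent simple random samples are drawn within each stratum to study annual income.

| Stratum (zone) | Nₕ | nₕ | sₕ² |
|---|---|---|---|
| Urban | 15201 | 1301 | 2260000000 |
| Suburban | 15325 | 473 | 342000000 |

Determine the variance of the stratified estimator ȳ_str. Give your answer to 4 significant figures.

570500

Var(ȳ_str) = Σₕ Wₕ²(1 − fₕ)sₕ²/nₕ with Wₕ = Nₕ/N, N = 30526.
Urban: Wₕ = 0.49796894; term = 0.49796894²·(1 − 0.08558647)·2260000000/1301 = 393893.04.
Suburban: Wₕ = 0.50203106; term = 0.50203106²·(1 − 0.03086460)·342000000/473 = 176608.09.
Sum = 570501.13.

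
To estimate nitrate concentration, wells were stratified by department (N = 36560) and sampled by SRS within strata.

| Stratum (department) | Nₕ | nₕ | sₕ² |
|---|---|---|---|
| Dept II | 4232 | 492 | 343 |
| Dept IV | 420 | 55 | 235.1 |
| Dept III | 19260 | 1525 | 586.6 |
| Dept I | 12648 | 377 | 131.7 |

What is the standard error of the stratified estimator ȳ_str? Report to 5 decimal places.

0.38420

Var(ȳ_str) = Σₕ Wₕ²(1 − fₕ)sₕ²/nₕ with Wₕ = Nₕ/N, N = 36560.
Dept II: Wₕ = 0.11575492; term = 0.11575492²·(1 − 0.11625709)·343/492 = 0.0082553198.
Dept IV: Wₕ = 0.01148796; term = 0.01148796²·(1 − 0.13095238)·235.1/55 = 4.9025239 × 10^-4.
Dept III: Wₕ = 0.52680525; term = 0.52680525²·(1 − 0.07917965)·586.6/1525 = 0.098298596.
Dept I: Wₕ = 0.34595186; term = 0.34595186²·(1 − 0.02980708)·131.7/377 = 0.040563355.
Sum = 0.14760752.
SE = √(0.14760752) = 0.38420.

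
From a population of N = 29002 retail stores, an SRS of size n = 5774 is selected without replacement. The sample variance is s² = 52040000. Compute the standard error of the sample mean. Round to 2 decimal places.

84.96

Under SRS without replacement, Var(ȳ) = (1 − f)·s²/n with f = n/N = 5774/29002 = 0.19908972.
Var(ȳ) = (1 − 0.19908972)·52040000/5774 = 0.80091028·9012.8161 = 7218.4571.
SE(ȳ) = √(7218.4571) = 84.96.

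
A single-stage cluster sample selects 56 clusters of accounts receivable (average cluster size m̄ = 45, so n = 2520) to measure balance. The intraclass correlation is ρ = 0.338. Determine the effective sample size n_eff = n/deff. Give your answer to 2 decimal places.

158.77

deff = 1 + (45 − 1)·0.338 = 1 + 14.872 = 15.872.
n_eff = 2520 / 15.872 = 158.77.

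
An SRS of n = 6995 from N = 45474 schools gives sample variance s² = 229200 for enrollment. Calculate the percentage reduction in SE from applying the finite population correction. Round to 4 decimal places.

8.0122

f = n/N = 6995/45474 = 0.15382416.
SE_no-fpc = √(s²/n) = 5.7241822; SE_fpc = √((1−f)s²/n) = 5.2655502.
Ratio = √(1−f) = 0.91987816. Reduction = 100·(1 − 0.91987816) = 8.0122%.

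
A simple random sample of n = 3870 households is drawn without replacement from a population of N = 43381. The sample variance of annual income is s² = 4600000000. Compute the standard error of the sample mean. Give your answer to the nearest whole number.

Under SRS without replacement, Var(ȳ) = (1 − f)·s²/n with f = n/N = 3870/43381 = 0.08920956.
Var(ȳ) = (1 − 0.08920956)·4600000000/3870 = 0.91079044·1.1886305 × 10^6 = 1.0825933 × 10^6.
SE(ȳ) = √(1.0825933 × 10^6) = 1040.

1040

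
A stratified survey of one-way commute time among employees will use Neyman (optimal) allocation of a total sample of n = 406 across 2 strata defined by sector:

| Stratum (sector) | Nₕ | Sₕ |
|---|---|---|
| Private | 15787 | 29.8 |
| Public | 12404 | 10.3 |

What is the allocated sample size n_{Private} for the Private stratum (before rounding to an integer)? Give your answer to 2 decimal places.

319.29

Neyman allocation: nₕ = n·NₕSₕ / Σⱼ NⱼSⱼ.
Σ NⱼSⱼ = 15787·29.8 + 12404·10.3 = 598213.8.
n_{Private} = 406·15787·29.8 / 598213.8 = 319.29.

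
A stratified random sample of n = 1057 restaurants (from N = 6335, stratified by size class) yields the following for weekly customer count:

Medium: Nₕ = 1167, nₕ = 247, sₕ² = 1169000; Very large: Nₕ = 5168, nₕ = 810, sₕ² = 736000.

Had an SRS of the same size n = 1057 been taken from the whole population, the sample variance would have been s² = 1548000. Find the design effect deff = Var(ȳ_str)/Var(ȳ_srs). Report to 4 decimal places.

Var(ȳ_str) = Σ Wₕ²(1−fₕ)sₕ²/nₕ with Wₕ = Nₕ/6335:
  Medium: (1167/6335)²·(1−247/1167)·1169000/247 = 126.61437
  Very large: (5168/6335)²·(1−810/5168)·736000/810 = 509.9285
  → Var(ȳ_str) = 636.54287.
Var(ȳ_srs) = (1 − 1057/6335)·1548000/1057 = 1220.1655.
deff = 636.54287 / 1220.1655 = 0.5217.

0.5217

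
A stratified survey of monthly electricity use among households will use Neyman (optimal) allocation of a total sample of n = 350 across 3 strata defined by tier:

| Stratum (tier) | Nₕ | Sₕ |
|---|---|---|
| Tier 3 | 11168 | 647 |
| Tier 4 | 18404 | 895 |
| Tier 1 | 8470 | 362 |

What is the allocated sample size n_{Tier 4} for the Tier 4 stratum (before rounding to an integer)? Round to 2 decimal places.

Neyman allocation: nₕ = n·NₕSₕ / Σⱼ NⱼSⱼ.
Σ NⱼSⱼ = 11168·647 + 18404·895 + 8470·362 = 2.6763416 × 10^7.
n_{Tier 4} = 350·18404·895 / (2.6763416 × 10^7) = 215.41.

215.41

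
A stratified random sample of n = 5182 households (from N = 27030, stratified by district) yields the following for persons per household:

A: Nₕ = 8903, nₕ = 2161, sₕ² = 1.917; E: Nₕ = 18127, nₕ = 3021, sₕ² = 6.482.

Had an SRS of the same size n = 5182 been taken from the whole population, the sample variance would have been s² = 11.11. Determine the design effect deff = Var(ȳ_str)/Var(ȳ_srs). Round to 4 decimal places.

0.5061

Var(ȳ_str) = Σ Wₕ²(1−fₕ)sₕ²/nₕ with Wₕ = Nₕ/27030:
  A: (8903/27030)²·(1−2161/8903)·1.917/2161 = 7.287866 × 10^-5
  E: (18127/27030)²·(1−3021/18127)·6.482/3021 = 8.0415844 × 10^-4
  → Var(ȳ_str) = 8.770371 × 10^-4.
Var(ȳ_srs) = (1 − 5182/27030)·11.11/5182 = 0.0017329351.
deff = (8.770371 × 10^-4) / 0.0017329351 = 0.5061.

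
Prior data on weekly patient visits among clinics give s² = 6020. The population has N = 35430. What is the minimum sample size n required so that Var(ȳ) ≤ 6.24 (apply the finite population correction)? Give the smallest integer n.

940

Without fpc, n₀ = s²/D = 6020/6.24 = 964.7436.
With fpc, (1 − n/N)·s²/n ≤ D requires n ≥ n₀/(1 + n₀/N) = 964.7436/(1 + 964.7436/35430) = 939.1704.
Rounding up, n = 940.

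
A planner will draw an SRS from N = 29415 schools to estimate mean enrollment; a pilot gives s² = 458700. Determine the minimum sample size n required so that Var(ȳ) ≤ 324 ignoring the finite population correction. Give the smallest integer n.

Without fpc, n₀ = s²/D = 458700/324 = 1415.7407.
Rounding up, n = 1416.

1416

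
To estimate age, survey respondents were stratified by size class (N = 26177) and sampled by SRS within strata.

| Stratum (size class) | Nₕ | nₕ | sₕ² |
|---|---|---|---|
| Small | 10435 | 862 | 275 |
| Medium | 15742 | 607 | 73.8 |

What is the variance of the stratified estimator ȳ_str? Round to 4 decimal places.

Var(ȳ_str) = Σₕ Wₕ²(1 − fₕ)sₕ²/nₕ with Wₕ = Nₕ/N, N = 26177.
Small: Wₕ = 0.39863239; term = 0.39863239²·(1 − 0.08260661)·275/862 = 0.046507843.
Medium: Wₕ = 0.60136761; term = 0.60136761²·(1 − 0.03855927)·73.8/607 = 0.0422737.
Sum = 0.088781543.

0.0888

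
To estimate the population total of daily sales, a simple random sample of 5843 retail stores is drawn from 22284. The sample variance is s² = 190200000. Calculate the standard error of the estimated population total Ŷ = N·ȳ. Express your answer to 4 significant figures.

3.453 × 10^6

Var(Ŷ) = N²·Var(ȳ) = N²·(1 − n/N)·s²/n.
f = 5843/22284 = 0.26220607; Var(ȳ) = 0.73779393·190200000/5843 = 24016.499.
Var(Ŷ) = 22284² · 24016.499 = 1.1926033 × 10^13.
SE(Ŷ) = √(1.1926033 × 10^13) = 3.453 × 10^6.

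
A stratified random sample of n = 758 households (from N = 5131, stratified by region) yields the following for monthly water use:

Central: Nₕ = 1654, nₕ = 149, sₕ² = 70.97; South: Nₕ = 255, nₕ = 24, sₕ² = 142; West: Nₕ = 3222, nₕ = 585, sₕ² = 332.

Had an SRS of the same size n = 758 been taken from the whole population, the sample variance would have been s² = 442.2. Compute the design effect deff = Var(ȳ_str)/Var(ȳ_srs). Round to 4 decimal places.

Var(ȳ_str) = Σ Wₕ²(1−fₕ)sₕ²/nₕ with Wₕ = Nₕ/5131:
  Central: (1654/5131)²·(1−149/1654)·70.97/149 = 0.045035658
  South: (255/5131)²·(1−24/255)·142/24 = 0.013238087
  West: (3222/5131)²·(1−585/3222)·332/585 = 0.18315292
  → Var(ȳ_str) = 0.24142667.
Var(ȳ_srs) = (1 − 758/5131)·442.2/758 = 0.49719528.
deff = 0.24142667 / 0.49719528 = 0.4856.

0.4856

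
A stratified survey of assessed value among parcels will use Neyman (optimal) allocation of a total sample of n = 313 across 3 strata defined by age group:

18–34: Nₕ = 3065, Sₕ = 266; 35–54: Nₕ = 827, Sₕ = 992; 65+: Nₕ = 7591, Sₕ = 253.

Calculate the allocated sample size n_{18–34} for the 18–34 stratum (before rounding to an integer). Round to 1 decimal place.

71.8

Neyman allocation: nₕ = n·NₕSₕ / Σⱼ NⱼSⱼ.
Σ NⱼSⱼ = 3065·266 + 827·992 + 7591·253 = 3.556197 × 10^6.
n_{18–34} = 313·3065·266 / (3.556197 × 10^6) = 71.8.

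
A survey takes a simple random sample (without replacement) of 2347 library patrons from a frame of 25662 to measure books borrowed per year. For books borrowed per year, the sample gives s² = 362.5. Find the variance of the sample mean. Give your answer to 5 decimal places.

Under SRS without replacement, Var(ȳ) = (1 − f)·s²/n with f = n/N = 2347/25662 = 0.09145819.
Var(ȳ) = (1 − 0.09145819)·362.5/2347 = 0.90854181·0.15445249 = 0.14032655.

0.14033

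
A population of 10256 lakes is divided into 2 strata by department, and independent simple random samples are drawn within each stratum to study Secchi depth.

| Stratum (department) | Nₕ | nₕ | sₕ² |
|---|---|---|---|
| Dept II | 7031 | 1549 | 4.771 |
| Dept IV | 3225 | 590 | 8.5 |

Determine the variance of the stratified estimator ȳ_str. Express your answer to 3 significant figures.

Var(ȳ_str) = Σₕ Wₕ²(1 − fₕ)sₕ²/nₕ with Wₕ = Nₕ/N, N = 10256.
Dept II: Wₕ = 0.68554992; term = 0.68554992²·(1 − 0.22031006)·4.771/1549 = 0.0011286469.
Dept IV: Wₕ = 0.31445008; term = 0.31445008²·(1 − 0.18294574)·8.5/590 = 0.0011639149.
Sum = 0.0022925618.

0.00229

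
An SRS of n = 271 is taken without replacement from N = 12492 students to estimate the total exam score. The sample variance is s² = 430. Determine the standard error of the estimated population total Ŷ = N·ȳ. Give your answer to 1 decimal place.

15563.9

Var(Ŷ) = N²·Var(ȳ) = N²·(1 − n/N)·s²/n.
f = 271/12492 = 0.02169388; Var(ȳ) = 0.97830612·430/271 = 1.5522938.
Var(Ŷ) = 12492² · 1.5522938 = 2.4223555 × 10^8.
SE(Ŷ) = √(2.4223555 × 10^8) = 15563.9.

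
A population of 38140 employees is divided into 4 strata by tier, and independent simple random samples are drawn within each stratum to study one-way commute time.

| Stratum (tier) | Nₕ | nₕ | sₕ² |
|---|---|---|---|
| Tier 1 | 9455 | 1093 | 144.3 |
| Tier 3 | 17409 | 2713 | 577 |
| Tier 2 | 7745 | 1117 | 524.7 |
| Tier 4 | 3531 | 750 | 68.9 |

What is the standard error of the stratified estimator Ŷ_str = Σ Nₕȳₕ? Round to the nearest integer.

Var(Ŷ_str) = Σₕ Nₕ²(1 − fₕ)sₕ²/nₕ.
Tier 1: 9455²·(1 − 1093/9455)·144.3/1093 = 1.0438014 × 10^7.
Tier 3: 17409²·(1 − 2713/17409)·577/2713 = 5.4412539 × 10^7.
Tier 2: 7745²·(1 − 1117/7745)·524.7/1117 = 2.4113587 × 10^7.
Tier 4: 3531²·(1 − 750/3531)·68.9/750 = 902104.12.
Sum = 8.9866244 × 10^7.
SE = √(8.9866244 × 10^7) = 9480.

9480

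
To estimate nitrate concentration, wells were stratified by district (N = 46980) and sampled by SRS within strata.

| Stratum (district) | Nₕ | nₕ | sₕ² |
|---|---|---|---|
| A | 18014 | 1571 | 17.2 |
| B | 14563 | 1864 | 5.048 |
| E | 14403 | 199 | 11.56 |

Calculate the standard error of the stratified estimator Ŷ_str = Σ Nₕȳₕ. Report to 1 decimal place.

3953.2

Var(Ŷ_str) = Σₕ Nₕ²(1 − fₕ)sₕ²/nₕ.
A: 18014²·(1 − 1571/18014)·17.2/1571 = 3.2429741 × 10^6.
B: 14563²·(1 − 1864/14563)·5.048/1864 = 500834.01.
E: 14403²·(1 − 199/14403)·11.56/199 = 1.1884157 × 10^7.
Sum = 1.5627965 × 10^7.
SE = √(1.5627965 × 10^7) = 3953.2.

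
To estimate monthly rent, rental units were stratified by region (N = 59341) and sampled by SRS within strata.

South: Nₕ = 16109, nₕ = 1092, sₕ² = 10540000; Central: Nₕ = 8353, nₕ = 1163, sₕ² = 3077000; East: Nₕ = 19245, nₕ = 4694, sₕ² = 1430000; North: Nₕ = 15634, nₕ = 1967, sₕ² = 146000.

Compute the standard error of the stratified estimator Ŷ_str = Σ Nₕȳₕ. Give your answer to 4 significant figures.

1.611 × 10^6

Var(Ŷ_str) = Σₕ Nₕ²(1 − fₕ)sₕ²/nₕ.
South: 16109²·(1 − 1092/16109)·10540000/1092 = 2.3349078 × 10^12.
Central: 8353²·(1 − 1163/8353)·3077000/1163 = 1.5889826 × 10^11.
East: 19245²·(1 − 4694/19245)·1430000/4694 = 8.531074 × 10^10.
North: 15634²·(1 − 1967/15634)·146000/1967 = 1.5859584 × 10^10.
Sum = 2.5949764 × 10^12.
SE = √(2.5949764 × 10^12) = 1.611 × 10^6.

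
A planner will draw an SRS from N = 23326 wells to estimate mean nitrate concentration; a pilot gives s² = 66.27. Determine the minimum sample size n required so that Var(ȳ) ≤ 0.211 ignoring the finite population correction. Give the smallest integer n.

Without fpc, n₀ = s²/D = 66.27/0.211 = 314.0758.
Rounding up, n = 315.

315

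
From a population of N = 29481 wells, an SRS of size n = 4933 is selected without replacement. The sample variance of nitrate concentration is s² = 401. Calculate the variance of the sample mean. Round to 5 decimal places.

0.06769

Under SRS without replacement, Var(ȳ) = (1 − f)·s²/n with f = n/N = 4933/29481 = 0.16732811.
Var(ȳ) = (1 − 0.16732811)·401/4933 = 0.83267189·0.081289276 = 0.067687295.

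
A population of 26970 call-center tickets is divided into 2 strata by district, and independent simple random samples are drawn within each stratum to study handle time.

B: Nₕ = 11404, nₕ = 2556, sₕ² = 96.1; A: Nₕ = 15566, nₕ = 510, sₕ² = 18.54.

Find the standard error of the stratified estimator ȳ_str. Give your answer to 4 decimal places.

0.1301

Var(ȳ_str) = Σₕ Wₕ²(1 − fₕ)sₕ²/nₕ with Wₕ = Nₕ/N, N = 26970.
B: Wₕ = 0.42284019; term = 0.42284019²·(1 − 0.22413188)·96.1/2556 = 0.0052155843.
A: Wₕ = 0.57715981; term = 0.57715981²·(1 − 0.03276372)·18.54/510 = 0.011712896.
Sum = 0.01692848.
SE = √(0.01692848) = 0.1301.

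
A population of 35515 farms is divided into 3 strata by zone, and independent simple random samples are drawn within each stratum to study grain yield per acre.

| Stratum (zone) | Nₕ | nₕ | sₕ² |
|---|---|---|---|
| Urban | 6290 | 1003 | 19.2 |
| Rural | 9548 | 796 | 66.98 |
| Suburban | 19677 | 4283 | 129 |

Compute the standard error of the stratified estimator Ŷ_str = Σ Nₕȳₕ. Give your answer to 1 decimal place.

4097.7

Var(Ŷ_str) = Σₕ Nₕ²(1 − fₕ)sₕ²/nₕ.
Urban: 6290²·(1 − 1003/6290)·19.2/1003 = 636590.64.
Rural: 9548²·(1 − 796/9548)·66.98/796 = 7.0315617 × 10^6.
Suburban: 19677²·(1 − 4283/19677)·129/4283 = 9.123301 × 10^6.
Sum = 1.6791453 × 10^7.
SE = √(1.6791453 × 10^7) = 4097.7.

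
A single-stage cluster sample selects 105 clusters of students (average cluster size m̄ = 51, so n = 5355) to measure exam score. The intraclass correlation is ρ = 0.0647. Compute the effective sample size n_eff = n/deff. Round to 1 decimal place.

1264.5

deff = 1 + (51 − 1)·0.0647 = 1 + 3.235 = 4.235.
n_eff = 5355 / 4.235 = 1264.5.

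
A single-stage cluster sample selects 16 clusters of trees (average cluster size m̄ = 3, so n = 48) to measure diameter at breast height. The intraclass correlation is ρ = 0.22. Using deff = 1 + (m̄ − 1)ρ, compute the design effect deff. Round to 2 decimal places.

deff = 1 + (3 − 1)·0.22 = 1 + 0.44 = 1.44.

1.44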